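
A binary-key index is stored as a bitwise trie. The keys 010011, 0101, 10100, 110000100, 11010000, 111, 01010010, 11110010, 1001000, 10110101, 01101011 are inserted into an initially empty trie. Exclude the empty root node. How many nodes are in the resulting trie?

51

Insert word by word; a character creates a node only if that edge doesn't already exist:
  "010011" → 6 new (0, 1, 0, 0, 1, 1)
  "0101" → prefix "010" already present; 1 new (1)
  "10100" → 5 new (1, 0, 1, 0, 0)
  "110000100" → prefix "1" already present; 8 new (1, 0, 0, 0, 0, 1, 0, 0)
  "11010000" → prefix "110" already present; 5 new (1, 0, 0, 0, 0)
  "111" → prefix "11" already present; 1 new (1)
  "01010010" → prefix "0101" already present; 4 new (0, 0, 1, 0)
  "11110010" → prefix "111" already present; 5 new (1, 0, 0, 1, 0)
  "1001000" → prefix "10" already present; 5 new (0, 1, 0, 0, 0)
  "10110101" → prefix "101" already present; 5 new (1, 0, 1, 0, 1)
  "01101011" → prefix "01" already present; 6 new (1, 0, 1, 0, 1, 1)
Total nodes = 6 + 1 + 5 + 8 + 5 + 1 + 4 + 5 + 5 + 5 + 6 = 51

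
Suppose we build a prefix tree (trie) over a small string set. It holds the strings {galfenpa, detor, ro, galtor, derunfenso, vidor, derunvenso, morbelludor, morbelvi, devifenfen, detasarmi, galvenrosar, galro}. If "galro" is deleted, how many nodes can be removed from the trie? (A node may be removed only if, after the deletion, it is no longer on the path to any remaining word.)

Walk "galro" from the leaf back toward the root, removing each node that no remaining word uses.
The suffix "ro" (2 nodes) is used only by "galro"; the node for "gal" still has the child "f", so pruning stops there.
Nodes removed: 2

2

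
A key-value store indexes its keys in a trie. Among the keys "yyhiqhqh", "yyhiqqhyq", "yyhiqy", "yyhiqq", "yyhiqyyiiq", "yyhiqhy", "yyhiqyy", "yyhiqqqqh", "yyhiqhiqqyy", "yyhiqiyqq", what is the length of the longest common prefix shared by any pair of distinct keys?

The deepest shared node is where two words last agree before diverging.
"yyhiqyy" and "yyhiqyyiiq" agree on "yyhiqyy" (7 characters) before diverging; nothing deeper is shared.
Longest shared-prefix length: 7

7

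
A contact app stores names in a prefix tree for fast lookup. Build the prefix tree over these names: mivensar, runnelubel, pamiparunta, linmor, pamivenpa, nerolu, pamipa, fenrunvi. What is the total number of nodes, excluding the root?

54

Insert word by word; a character creates a node only if that edge doesn't already exist:
  "mivensar" → 8 new (m, i, v, e, n, s, a, r)
  "runnelubel" → 10 new (r, u, n, n, e, l, u, b, e, l)
  "pamiparunta" → 11 new (p, a, m, i, p, a, r, u, n, t, a)
  "linmor" → 6 new (l, i, n, m, o, r)
  "pamivenpa" → prefix "pami" already present; 5 new (v, e, n, p, a)
  "nerolu" → 6 new (n, e, r, o, l, u)
  "pamipa" → prefix "pamipa" already present; 0 new (none)
  "fenrunvi" → 8 new (f, e, n, r, u, n, v, i)
Total nodes = 8 + 10 + 11 + 6 + 5 + 6 + 0 + 8 = 54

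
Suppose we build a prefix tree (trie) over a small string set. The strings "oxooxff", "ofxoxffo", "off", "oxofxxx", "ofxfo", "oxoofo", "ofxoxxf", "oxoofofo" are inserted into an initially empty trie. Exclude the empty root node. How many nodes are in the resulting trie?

27

For each word, the new-node count is its length minus the longest prefix already in the trie:
  "oxooxff" → 7 new (o, x, o, o, x, f, f)
  "ofxoxffo" → prefix "o" already present; 7 new (f, x, o, x, f, f, o)
  "off" → prefix "of" already present; 1 new (f)
  "oxofxxx" → prefix "oxo" already present; 4 new (f, x, x, x)
  "ofxfo" → prefix "ofx" already present; 2 new (f, o)
  "oxoofo" → prefix "oxoo" already present; 2 new (f, o)
  "ofxoxxf" → prefix "ofxox" already present; 2 new (x, f)
  "oxoofofo" → prefix "oxoofo" already present; 2 new (f, o)
Total nodes = 7 + 7 + 1 + 4 + 2 + 2 + 2 + 2 = 27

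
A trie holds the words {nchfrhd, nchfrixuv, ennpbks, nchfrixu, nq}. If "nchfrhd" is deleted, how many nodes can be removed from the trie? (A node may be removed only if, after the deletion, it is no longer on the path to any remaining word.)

2

Walk "nchfrhd" from the leaf back toward the root, removing each node that no remaining word uses.
The suffix "hd" (2 nodes) is used only by "nchfrhd"; the node for "nchfr" still has the child "i", so pruning stops there.
Nodes removed: 2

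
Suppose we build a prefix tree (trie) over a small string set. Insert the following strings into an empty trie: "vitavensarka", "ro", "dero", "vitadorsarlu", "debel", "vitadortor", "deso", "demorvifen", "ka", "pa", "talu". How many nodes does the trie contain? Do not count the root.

Count nodes per top-level branch (shared prefixes stored once):
  'd'-branch (debel, demorvifen, dero, deso): 17 nodes
  'k'-branch (ka): 2 nodes
  'p'-branch (pa): 2 nodes
  'r'-branch (ro): 2 nodes
  't'-branch (talu): 4 nodes
  'v'-branch (vitadorsarlu, vitadortor, vitavensarka): 23 nodes
Sum: 50

50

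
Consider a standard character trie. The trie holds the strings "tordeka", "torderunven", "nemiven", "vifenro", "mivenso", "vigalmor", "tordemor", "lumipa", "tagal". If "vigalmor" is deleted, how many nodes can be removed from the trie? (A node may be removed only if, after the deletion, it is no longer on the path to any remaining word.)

6

Walk "vigalmor" from the leaf back toward the root, removing each node that no remaining word uses.
The suffix "galmor" (6 nodes) is used only by "vigalmor"; the node for "vi" still has the child "f", so pruning stops there.
Nodes removed: 6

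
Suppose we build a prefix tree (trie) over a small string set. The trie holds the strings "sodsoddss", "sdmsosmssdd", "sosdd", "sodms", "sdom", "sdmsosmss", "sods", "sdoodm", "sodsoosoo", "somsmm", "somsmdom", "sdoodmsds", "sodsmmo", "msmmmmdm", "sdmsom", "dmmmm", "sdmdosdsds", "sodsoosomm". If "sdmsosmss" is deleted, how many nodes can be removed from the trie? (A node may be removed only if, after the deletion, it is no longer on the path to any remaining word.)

A node on "sdmsosmss"'s path can go only if nothing else ends at it or branches off below it.
Every node on "sdmsosmss" is still needed (e.g. by "sdmsosmssdd"), so nothing is freed.
Nodes removed: 0

0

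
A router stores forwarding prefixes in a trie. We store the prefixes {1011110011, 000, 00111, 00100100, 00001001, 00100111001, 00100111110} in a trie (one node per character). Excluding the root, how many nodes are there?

34

Trie structure (* marks end of a word):
(root)
├─ 0
│  └─ 0
│     ├─ 0 *
│     │  └─ 0
│     │     └─ 1
│     │        └─ 0
│     │           └─ 0
│     │              └─ 1 *
│     └─ 1
│        ├─ 0
│        │  └─ 0
│        │     └─ 1
│        │        ├─ 0
│        │        │  └─ 0 *
│        │        └─ 1
│        │           └─ 1
│        │              ├─ 0
│        │              │  └─ 0
│        │              │     └─ 1 *
│        │              └─ 1
│        │                 └─ 1
│        │                    └─ 0 *
│        └─ 1
│           └─ 1 *
└─ 1
   └─ 0
      └─ 1
         └─ 1
            └─ 1
               └─ 1
                  └─ 0
                     └─ 0
                        └─ 1
                           └─ 1 *
Counting every labelled node above: 34.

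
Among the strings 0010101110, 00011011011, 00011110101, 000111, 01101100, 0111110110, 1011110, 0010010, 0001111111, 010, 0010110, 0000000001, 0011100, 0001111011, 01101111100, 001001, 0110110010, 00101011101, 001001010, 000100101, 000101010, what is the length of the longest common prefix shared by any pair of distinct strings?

The deepest shared node is where two words last agree before diverging.
"0010101110" and "00101011101" agree on "0010101110" (10 characters) before diverging; nothing deeper is shared.
Longest shared-prefix length: 10

10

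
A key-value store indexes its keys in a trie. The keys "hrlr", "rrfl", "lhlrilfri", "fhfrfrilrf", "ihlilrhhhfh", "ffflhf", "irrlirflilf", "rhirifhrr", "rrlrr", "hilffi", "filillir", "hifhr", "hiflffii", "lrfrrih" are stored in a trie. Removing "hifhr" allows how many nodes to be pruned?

2

Walk "hifhr" from the leaf back toward the root, removing each node that no remaining word uses.
The suffix "hr" (2 nodes) is used only by "hifhr"; the node for "hif" still has the child "l", so pruning stops there.
Nodes removed: 2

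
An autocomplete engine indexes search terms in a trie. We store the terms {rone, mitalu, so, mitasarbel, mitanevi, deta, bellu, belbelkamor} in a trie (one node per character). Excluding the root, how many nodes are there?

Trie structure (* marks end of a word):
(root)
├─ b
│  └─ e
│     └─ l
│        ├─ b
│        │  └─ e
│        │     └─ l
│        │        └─ k
│        │           └─ a
│        │              └─ m
│        │                 └─ o
│        │                    └─ r *
│        └─ l
│           └─ u *
├─ d
│  └─ e
│     └─ t
│        └─ a *
├─ m
│  └─ i
│     └─ t
│        └─ a
│           ├─ l
│           │  └─ u *
│           ├─ n
│           │  └─ e
│           │     └─ v
│           │        └─ i *
│           └─ s
│              └─ a
│                 └─ r
│                    └─ b
│                       └─ e
│                          └─ l *
├─ r
│  └─ o
│     └─ n
│        └─ e *
└─ s
   └─ o *
Counting every labelled node above: 39.

39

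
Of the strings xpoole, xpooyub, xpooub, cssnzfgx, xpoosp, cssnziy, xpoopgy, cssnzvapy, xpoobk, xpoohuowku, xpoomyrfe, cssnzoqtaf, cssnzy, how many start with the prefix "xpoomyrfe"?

Filter for entries beginning with "xpoomyrfe":
Words under "xpoomyrfe": xpoomyrfe
Count: 1

1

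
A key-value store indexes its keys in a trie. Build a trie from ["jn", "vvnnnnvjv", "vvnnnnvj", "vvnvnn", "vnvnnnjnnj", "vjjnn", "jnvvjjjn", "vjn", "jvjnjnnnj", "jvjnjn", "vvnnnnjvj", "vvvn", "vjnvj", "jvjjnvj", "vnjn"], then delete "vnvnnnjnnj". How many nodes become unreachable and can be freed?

8

A node on "vnvnnnjnnj"'s path can go only if nothing else ends at it or branches off below it.
The suffix "vnnnjnnj" (8 nodes) is used only by "vnvnnnjnnj"; the node for "vn" still has the child "j", so pruning stops there.
Nodes removed: 8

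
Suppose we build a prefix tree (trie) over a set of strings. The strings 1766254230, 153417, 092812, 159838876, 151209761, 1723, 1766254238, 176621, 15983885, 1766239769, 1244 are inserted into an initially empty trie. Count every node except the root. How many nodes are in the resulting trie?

Count nodes per top-level branch (shared prefixes stored once):
  '0'-branch (092812): 6 nodes
  '1'-branch (1244, 151209761, 153417, 15983885, 159838876, 1723, 176621, 1766239769, 1766254230, 1766254238): 42 nodes
Sum: 48

48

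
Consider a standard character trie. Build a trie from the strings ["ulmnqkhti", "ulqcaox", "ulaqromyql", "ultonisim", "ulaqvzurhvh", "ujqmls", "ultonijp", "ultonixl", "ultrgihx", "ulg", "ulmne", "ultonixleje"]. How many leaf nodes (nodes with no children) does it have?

11

Leaves are exactly the stored words that no other stored word extends.
Those words: "ujqmls", "ulaqromyql", "ulaqvzurhvh", "ulg", "ulmne", "ulmnqkhti", "ulqcaox", "ultonijp", "ultonisim", "ultonixleje", "ultrgihx"
Leaf count: 11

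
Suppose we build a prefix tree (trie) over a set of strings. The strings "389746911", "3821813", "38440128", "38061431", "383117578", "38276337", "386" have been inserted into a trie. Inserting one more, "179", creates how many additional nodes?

3

Nothing in the trie begins with "1"; the whole of "179" is new.
3 − 0 = 3 new nodes.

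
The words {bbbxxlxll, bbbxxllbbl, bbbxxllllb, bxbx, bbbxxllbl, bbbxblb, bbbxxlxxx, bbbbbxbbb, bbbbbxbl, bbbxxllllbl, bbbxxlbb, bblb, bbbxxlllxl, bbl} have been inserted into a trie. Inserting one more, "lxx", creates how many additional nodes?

No existing word starts with "l", so every character of "lxx" needs a new node.
3 − 0 = 3 new nodes.

3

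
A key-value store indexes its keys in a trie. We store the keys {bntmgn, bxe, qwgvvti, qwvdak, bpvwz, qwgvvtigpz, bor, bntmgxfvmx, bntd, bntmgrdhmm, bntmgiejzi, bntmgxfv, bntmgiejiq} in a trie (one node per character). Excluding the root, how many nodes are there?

For each word, the new-node count is its length minus the longest prefix already in the trie:
  "bntmgn" → 6 new (b, n, t, m, g, n)
  "bxe" → prefix "b" already present; 2 new (x, e)
  "qwgvvti" → 7 new (q, w, g, v, v, t, i)
  "qwvdak" → prefix "qw" already present; 4 new (v, d, a, k)
  "bpvwz" → prefix "b" already present; 4 new (p, v, w, z)
  "qwgvvtigpz" → prefix "qwgvvti" already present; 3 new (g, p, z)
  "bor" → prefix "b" already present; 2 new (o, r)
  "bntmgxfvmx" → prefix "bntmg" already present; 5 new (x, f, v, m, x)
  "bntd" → prefix "bnt" already present; 1 new (d)
  "bntmgrdhmm" → prefix "bntmg" already present; 5 new (r, d, h, m, m)
  "bntmgiejzi" → prefix "bntmg" already present; 5 new (i, e, j, z, i)
  "bntmgxfv" → prefix "bntmgxfv" already present; 0 new (none)
  "bntmgiejiq" → prefix "bntmgiej" already present; 2 new (i, q)
Total nodes = 6 + 2 + 7 + 4 + 4 + 3 + 2 + 5 + 1 + 5 + 5 + 0 + 2 = 46

46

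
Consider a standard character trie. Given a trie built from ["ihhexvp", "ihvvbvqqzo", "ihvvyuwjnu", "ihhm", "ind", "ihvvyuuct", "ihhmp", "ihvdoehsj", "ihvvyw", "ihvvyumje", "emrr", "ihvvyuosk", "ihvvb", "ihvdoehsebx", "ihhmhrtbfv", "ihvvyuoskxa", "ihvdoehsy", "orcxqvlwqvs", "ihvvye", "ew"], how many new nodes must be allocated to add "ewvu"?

2

The longest prefix of "ewvu" already in the trie is "ew" (length 2).
New nodes needed: |"ewvu"| − 2 = 4 − 2 = 2.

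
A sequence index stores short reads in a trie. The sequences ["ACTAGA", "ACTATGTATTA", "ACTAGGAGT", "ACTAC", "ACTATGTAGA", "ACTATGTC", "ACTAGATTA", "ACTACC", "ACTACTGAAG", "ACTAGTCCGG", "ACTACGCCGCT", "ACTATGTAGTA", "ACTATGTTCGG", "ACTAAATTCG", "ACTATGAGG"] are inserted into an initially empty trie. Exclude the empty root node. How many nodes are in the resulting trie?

For each word, the new-node count is its length minus the longest prefix already in the trie:
  "ACTAGA" → 6 new (A, C, T, A, G, A)
  "ACTATGTATTA" → prefix "ACTA" already present; 7 new (T, G, T, A, T, T, A)
  "ACTAGGAGT" → prefix "ACTAG" already present; 4 new (G, A, G, T)
  "ACTAC" → prefix "ACTA" already present; 1 new (C)
  "ACTATGTAGA" → prefix "ACTATGTA" already present; 2 new (G, A)
  "ACTATGTC" → prefix "ACTATGT" already present; 1 new (C)
  "ACTAGATTA" → prefix "ACTAGA" already present; 3 new (T, T, A)
  "ACTACC" → prefix "ACTAC" already present; 1 new (C)
  "ACTACTGAAG" → prefix "ACTAC" already present; 5 new (T, G, A, A, G)
  "ACTAGTCCGG" → prefix "ACTAG" already present; 5 new (T, C, C, G, G)
  "ACTACGCCGCT" → prefix "ACTAC" already present; 6 new (G, C, C, G, C, T)
  "ACTATGTAGTA" → prefix "ACTATGTAG" already present; 2 new (T, A)
  "ACTATGTTCGG" → prefix "ACTATGT" already present; 4 new (T, C, G, G)
  "ACTAAATTCG" → prefix "ACTA" already present; 6 new (A, A, T, T, C, G)
  "ACTATGAGG" → prefix "ACTATG" already present; 3 new (A, G, G)
Total nodes = 6 + 7 + 4 + 1 + 2 + 1 + 3 + 1 + 5 + 5 + 6 + 2 + 4 + 6 + 3 = 56

56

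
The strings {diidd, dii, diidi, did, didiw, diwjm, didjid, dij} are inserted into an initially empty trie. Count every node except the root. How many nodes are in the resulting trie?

16

Trie structure (* marks end of a word):
(root)
└─ d
   └─ i
      ├─ d *
      │  ├─ i
      │  │  └─ w *
      │  └─ j
      │     └─ i
      │        └─ d *
      ├─ i *
      │  └─ d
      │     ├─ d *
      │     └─ i *
      ├─ j *
      └─ w
         └─ j
            └─ m *
Counting every labelled node above: 16.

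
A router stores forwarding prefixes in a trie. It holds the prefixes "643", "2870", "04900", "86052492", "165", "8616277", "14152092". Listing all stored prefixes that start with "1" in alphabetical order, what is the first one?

14152092

Filter for "1…" and sort: "14152092", "165"
The 1st is 14152092.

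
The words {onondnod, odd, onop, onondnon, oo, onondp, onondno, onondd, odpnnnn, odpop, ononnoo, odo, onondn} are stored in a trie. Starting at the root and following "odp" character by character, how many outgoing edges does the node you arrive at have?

Walk "odp" from the root, arriving at one node.
Characters that immediately follow "odp" among the stored strings: {n, o}.
That node has 2 child edges.

2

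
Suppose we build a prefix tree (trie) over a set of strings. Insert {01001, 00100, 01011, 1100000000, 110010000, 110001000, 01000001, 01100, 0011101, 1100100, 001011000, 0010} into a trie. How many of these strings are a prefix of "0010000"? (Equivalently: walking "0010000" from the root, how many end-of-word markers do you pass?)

2

Check each prefix of "0010000" against the stored set — each match is an end-marker on the path.
Prefixes of the query that are stored words: "0010", "00100"
Count: 2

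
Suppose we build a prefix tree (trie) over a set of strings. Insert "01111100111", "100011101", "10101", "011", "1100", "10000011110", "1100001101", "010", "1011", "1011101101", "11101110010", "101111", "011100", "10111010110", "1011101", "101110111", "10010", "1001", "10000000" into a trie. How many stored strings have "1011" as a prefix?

6

Walk to "1011"; the words in its subtree are exactly those with that prefix.
Matches: "1011", "1011101", "10111010110", "1011101101", "101110111", "101111"
Count: 6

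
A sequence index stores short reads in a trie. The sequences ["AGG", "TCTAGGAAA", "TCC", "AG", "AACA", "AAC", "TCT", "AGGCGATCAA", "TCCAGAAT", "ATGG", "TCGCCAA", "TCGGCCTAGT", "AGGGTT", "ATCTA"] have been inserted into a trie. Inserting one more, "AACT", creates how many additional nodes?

The longest prefix of "AACT" already in the trie is "AAC" (length 3).
So 4 − 3 = 1 new nodes.

1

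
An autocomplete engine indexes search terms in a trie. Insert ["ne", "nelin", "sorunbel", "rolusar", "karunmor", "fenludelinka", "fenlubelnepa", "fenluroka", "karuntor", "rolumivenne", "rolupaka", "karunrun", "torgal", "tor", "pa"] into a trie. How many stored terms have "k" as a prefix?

3

Walk to "k"; the words in its subtree are exactly those with that prefix.
Words under "k": karunmor, karunrun, karuntor
Count: 3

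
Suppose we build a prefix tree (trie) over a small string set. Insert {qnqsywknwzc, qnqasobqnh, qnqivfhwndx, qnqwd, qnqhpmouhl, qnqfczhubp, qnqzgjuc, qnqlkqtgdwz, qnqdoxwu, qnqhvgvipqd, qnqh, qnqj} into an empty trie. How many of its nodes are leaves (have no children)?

11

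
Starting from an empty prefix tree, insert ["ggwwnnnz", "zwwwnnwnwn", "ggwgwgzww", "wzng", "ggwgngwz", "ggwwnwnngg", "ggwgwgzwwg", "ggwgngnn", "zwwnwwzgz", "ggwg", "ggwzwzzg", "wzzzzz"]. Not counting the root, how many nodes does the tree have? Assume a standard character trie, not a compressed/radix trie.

55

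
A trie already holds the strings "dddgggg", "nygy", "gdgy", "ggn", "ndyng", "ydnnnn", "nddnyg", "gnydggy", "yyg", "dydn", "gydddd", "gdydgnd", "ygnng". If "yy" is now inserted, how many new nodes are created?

0

"yy" is already a full path in the trie; only an end-marker is added.
No new nodes are needed: 0.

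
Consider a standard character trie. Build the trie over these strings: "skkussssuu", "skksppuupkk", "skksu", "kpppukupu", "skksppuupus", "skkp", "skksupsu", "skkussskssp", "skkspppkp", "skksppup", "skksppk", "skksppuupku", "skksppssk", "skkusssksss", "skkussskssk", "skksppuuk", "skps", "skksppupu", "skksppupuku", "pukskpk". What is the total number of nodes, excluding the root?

62

Trace insertions, counting only characters that open a new branch:
  "skkussssuu" → 10 new (s, k, k, u, s, s, s, s, u, u)
  "skksppuupkk" → prefix "skk" already present; 8 new (s, p, p, u, u, p, k, k)
  "skksu" → prefix "skks" already present; 1 new (u)
  "kpppukupu" → 9 new (k, p, p, p, u, k, u, p, u)
  "skksppuupus" → prefix "skksppuup" already present; 2 new (u, s)
  "skkp" → prefix "skk" already present; 1 new (p)
  "skksupsu" → prefix "skksu" already present; 3 new (p, s, u)
  "skkussskssp" → prefix "skkusss" already present; 4 new (k, s, s, p)
  "skkspppkp" → prefix "skkspp" already present; 3 new (p, k, p)
  "skksppup" → prefix "skksppu" already present; 1 new (p)
  "skksppk" → prefix "skkspp" already present; 1 new (k)
  "skksppuupku" → prefix "skksppuupk" already present; 1 new (u)
  "skksppssk" → prefix "skkspp" already present; 3 new (s, s, k)
  "skkusssksss" → prefix "skkussskss" already present; 1 new (s)
  "skkussskssk" → prefix "skkussskss" already present; 1 new (k)
  "skksppuuk" → prefix "skksppuu" already present; 1 new (k)
  "skps" → prefix "sk" already present; 2 new (p, s)
  "skksppupu" → prefix "skksppup" already present; 1 new (u)
  "skksppupuku" → prefix "skksppupu" already present; 2 new (k, u)
  "pukskpk" → 7 new (p, u, k, s, k, p, k)
Total nodes = 10 + 8 + 1 + 9 + 2 + 1 + 3 + 4 + 3 + 1 + 1 + 1 + 3 + 1 + 1 + 1 + 2 + 1 + 2 + 7 = 62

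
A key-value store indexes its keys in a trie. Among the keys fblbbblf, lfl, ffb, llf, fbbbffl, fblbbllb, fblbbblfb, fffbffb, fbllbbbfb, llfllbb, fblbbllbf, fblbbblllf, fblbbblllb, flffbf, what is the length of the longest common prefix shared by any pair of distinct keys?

9

The deepest shared node is where two words last agree before diverging.
e.g. "fblbbblllb" and "fblbbblllf" share the prefix "fblbbblll" of length 9; no pair shares a longer one.
Longest shared-prefix length: 9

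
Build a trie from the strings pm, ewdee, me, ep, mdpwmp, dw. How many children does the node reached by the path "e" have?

2

Follow the path "e" to its node, then look at its outgoing edges.
Distinct next characters after "e": p, w.
That node has 2 child edges.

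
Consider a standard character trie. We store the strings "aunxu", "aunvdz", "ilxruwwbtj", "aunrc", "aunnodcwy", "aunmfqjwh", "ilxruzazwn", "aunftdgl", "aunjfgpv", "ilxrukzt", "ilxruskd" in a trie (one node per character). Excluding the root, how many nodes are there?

53

Trace insertions, counting only characters that open a new branch:
  "aunxu" → 5 new (a, u, n, x, u)
  "aunvdz" → prefix "aun" already present; 3 new (v, d, z)
  "ilxruwwbtj" → 10 new (i, l, x, r, u, w, w, b, t, j)
  "aunrc" → prefix "aun" already present; 2 new (r, c)
  "aunnodcwy" → prefix "aun" already present; 6 new (n, o, d, c, w, y)
  "aunmfqjwh" → prefix "aun" already present; 6 new (m, f, q, j, w, h)
  "ilxruzazwn" → prefix "ilxru" already present; 5 new (z, a, z, w, n)
  "aunftdgl" → prefix "aun" already present; 5 new (f, t, d, g, l)
  "aunjfgpv" → prefix "aun" already present; 5 new (j, f, g, p, v)
  "ilxrukzt" → prefix "ilxru" already present; 3 new (k, z, t)
  "ilxruskd" → prefix "ilxru" already present; 3 new (s, k, d)
Total nodes = 5 + 3 + 10 + 2 + 6 + 6 + 5 + 5 + 5 + 3 + 3 = 53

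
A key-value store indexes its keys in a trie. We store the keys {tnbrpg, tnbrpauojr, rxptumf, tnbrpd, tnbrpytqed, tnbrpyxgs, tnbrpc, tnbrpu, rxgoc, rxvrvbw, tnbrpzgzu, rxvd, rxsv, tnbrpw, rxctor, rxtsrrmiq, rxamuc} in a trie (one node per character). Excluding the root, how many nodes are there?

60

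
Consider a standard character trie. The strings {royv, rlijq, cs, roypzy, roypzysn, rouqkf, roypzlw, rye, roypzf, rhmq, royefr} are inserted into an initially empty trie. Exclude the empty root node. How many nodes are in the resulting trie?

Insert word by word; a character creates a node only if that edge doesn't already exist:
  "royv" → 4 new (r, o, y, v)
  "rlijq" → prefix "r" already present; 4 new (l, i, j, q)
  "cs" → 2 new (c, s)
  "roypzy" → prefix "roy" already present; 3 new (p, z, y)
  "roypzysn" → prefix "roypzy" already present; 2 new (s, n)
  "rouqkf" → prefix "ro" already present; 4 new (u, q, k, f)
  "roypzlw" → prefix "roypz" already present; 2 new (l, w)
  "rye" → prefix "r" already present; 2 new (y, e)
  "roypzf" → prefix "roypz" already present; 1 new (f)
  "rhmq" → prefix "r" already present; 3 new (h, m, q)
  "royefr" → prefix "roy" already present; 3 new (e, f, r)
Total nodes = 4 + 4 + 2 + 3 + 2 + 4 + 2 + 2 + 1 + 3 + 3 = 30

30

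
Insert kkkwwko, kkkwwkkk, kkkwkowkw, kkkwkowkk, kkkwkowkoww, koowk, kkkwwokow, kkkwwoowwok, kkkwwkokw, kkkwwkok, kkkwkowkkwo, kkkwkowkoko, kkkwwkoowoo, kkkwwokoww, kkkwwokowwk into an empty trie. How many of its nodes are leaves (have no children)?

A leaf is a node with no children — equivalently, the end of a word that is not a proper prefix of any other stored word.
Those words: "kkkwkowkkwo", "kkkwkowkoko", "kkkwkowkoww", "kkkwkowkw", "kkkwwkkk", "kkkwwkokw", "kkkwwkoowoo", "kkkwwokowwk", "kkkwwoowwok", "koowk"
Leaf count: 10

10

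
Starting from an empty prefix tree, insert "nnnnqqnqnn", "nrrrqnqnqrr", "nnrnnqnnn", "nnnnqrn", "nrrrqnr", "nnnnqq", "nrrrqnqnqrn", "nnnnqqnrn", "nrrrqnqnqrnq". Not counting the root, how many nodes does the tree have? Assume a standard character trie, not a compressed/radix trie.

34

Trie structure (* marks end of a word):
(root)
└─ n
   ├─ n
   │  ├─ n
   │  │  └─ n
   │  │     └─ q
   │  │        ├─ q *
   │  │        │  └─ n
   │  │        │     ├─ q
   │  │        │     │  └─ n
   │  │        │     │     └─ n *
   │  │        │     └─ r
   │  │        │        └─ n *
   │  │        └─ r
   │  │           └─ n *
   │  └─ r
   │     └─ n
   │        └─ n
   │           └─ q
   │              └─ n
   │                 └─ n
   │                    └─ n *
   └─ r
      └─ r
         └─ r
            └─ q
               └─ n
                  ├─ q
                  │  └─ n
                  │     └─ q
                  │        └─ r
                  │           ├─ n *
                  │           │  └─ q *
                  │           └─ r *
                  └─ r *
Counting every labelled node above: 34.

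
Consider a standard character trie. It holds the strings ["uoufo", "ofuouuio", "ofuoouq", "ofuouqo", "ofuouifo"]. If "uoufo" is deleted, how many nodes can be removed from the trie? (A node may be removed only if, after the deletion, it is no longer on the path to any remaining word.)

5

A node on "uoufo"'s path can go only if nothing else ends at it or branches off below it.
No other word shares any prefix with "uoufo", so all 5 of its nodes go.
Nodes removed: 5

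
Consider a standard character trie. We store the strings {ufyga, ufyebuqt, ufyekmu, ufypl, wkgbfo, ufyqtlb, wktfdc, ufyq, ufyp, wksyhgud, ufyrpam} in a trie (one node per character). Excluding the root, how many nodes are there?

39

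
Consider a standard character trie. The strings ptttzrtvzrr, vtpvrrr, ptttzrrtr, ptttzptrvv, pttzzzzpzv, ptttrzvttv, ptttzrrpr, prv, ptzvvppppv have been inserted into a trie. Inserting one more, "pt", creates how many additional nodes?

0

"pt" is already a full path in the trie; only an end-marker is added.
No new nodes are needed: 0.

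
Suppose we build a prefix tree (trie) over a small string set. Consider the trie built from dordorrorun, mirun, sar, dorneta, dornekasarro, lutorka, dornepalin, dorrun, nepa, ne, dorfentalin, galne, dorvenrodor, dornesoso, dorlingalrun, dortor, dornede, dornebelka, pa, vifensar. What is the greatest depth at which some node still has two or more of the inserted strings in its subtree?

5

The deepest shared node is where two words last agree before diverging.
"dornebelka" and "dornede" agree on "dorne" (5 characters) before diverging; nothing deeper is shared.
Longest shared-prefix length: 5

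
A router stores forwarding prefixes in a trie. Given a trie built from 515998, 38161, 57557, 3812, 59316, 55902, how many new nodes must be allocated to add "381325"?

3

"381" is already a path in the trie; the remaining "325" must be added.
Each of the 3 remaining characters creates one node.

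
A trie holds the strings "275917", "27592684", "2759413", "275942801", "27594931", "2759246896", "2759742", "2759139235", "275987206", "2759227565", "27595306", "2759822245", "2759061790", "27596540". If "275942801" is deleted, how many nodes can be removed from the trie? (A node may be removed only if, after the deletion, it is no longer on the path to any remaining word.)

4

Walk "275942801" from the leaf back toward the root, removing each node that no remaining word uses.
The suffix "2801" (4 nodes) is used only by "275942801"; the node for "27594" still has the child "1", so pruning stops there.
Nodes removed: 4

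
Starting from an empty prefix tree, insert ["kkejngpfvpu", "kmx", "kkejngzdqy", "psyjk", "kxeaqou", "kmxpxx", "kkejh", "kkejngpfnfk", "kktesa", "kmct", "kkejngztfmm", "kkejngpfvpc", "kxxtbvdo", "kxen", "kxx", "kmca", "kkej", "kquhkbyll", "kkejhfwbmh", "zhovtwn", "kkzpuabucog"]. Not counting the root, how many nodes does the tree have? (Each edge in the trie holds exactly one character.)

For each word, the new-node count is its length minus the longest prefix already in the trie:
  "kkejngpfvpu" → 11 new (k, k, e, j, n, g, p, f, v, p, u)
  "kmx" → prefix "k" already present; 2 new (m, x)
  "kkejngzdqy" → prefix "kkejng" already present; 4 new (z, d, q, y)
  "psyjk" → 5 new (p, s, y, j, k)
  "kxeaqou" → prefix "k" already present; 6 new (x, e, a, q, o, u)
  "kmxpxx" → prefix "kmx" already present; 3 new (p, x, x)
  "kkejh" → prefix "kkej" already present; 1 new (h)
  "kkejngpfnfk" → prefix "kkejngpf" already present; 3 new (n, f, k)
  "kktesa" → prefix "kk" already present; 4 new (t, e, s, a)
  "kmct" → prefix "km" already present; 2 new (c, t)
  "kkejngztfmm" → prefix "kkejngz" already present; 4 new (t, f, m, m)
  "kkejngpfvpc" → prefix "kkejngpfvp" already present; 1 new (c)
  "kxxtbvdo" → prefix "kx" already present; 6 new (x, t, b, v, d, o)
  "kxen" → prefix "kxe" already present; 1 new (n)
  "kxx" → prefix "kxx" already present; 0 new (none)
  "kmca" → prefix "kmc" already present; 1 new (a)
  "kkej" → prefix "kkej" already present; 0 new (none)
  "kquhkbyll" → prefix "k" already present; 8 new (q, u, h, k, b, y, l, l)
  "kkejhfwbmh" → prefix "kkejh" already present; 5 new (f, w, b, m, h)
  "zhovtwn" → 7 new (z, h, o, v, t, w, n)
  "kkzpuabucog" → prefix "kk" already present; 9 new (z, p, u, a, b, u, c, o, g)
Total nodes = 11 + 2 + 4 + 5 + 6 + 3 + 1 + 3 + 4 + 2 + 4 + 1 + 6 + 1 + 0 + 1 + 0 + 8 + 5 + 7 + 9 = 83

83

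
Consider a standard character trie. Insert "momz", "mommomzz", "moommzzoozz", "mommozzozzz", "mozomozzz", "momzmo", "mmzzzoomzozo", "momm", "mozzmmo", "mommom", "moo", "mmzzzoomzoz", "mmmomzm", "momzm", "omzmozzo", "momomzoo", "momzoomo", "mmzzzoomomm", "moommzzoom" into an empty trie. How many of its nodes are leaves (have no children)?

13

A leaf is a node with no children — equivalently, the end of a word that is not a proper prefix of any other stored word.
Those words: "mmmomzm", "mmzzzoomomm", "mmzzzoomzozo", "mommomzz", "mommozzozzz", "momomzoo", "momzmo", "momzoomo", "moommzzoom", "moommzzoozz", "mozomozzz", "mozzmmo", "omzmozzo"
Leaf count: 13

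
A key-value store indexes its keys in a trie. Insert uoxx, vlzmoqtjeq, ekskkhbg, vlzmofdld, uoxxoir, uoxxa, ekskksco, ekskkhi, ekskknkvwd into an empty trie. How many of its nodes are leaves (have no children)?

A leaf is a node with no children — equivalently, the end of a word that is not a proper prefix of any other stored word.
Those words: "ekskkhbg", "ekskkhi", "ekskknkvwd", "ekskksco", "uoxxa", "uoxxoir", "vlzmofdld", "vlzmoqtjeq"
Leaf count: 8

8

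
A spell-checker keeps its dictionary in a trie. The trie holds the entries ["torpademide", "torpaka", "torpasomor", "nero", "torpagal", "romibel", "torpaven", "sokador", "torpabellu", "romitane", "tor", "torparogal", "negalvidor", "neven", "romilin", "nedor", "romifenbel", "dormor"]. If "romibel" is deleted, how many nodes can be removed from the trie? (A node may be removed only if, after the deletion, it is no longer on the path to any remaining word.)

3

Walk "romibel" from the leaf back toward the root, removing each node that no remaining word uses.
The suffix "bel" (3 nodes) is used only by "romibel"; the node for "romi" still has the child "t", so pruning stops there.
Nodes removed: 3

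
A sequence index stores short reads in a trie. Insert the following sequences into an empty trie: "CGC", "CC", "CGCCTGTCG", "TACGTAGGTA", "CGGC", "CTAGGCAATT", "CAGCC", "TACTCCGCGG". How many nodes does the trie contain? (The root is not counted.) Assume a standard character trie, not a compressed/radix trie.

Insert word by word; a character creates a node only if that edge doesn't already exist:
  "CGC" → 3 new (C, G, C)
  "CC" → prefix "C" already present; 1 new (C)
  "CGCCTGTCG" → prefix "CGC" already present; 6 new (C, T, G, T, C, G)
  "TACGTAGGTA" → 10 new (T, A, C, G, T, A, G, G, T, A)
  "CGGC" → prefix "CG" already present; 2 new (G, C)
  "CTAGGCAATT" → prefix "C" already present; 9 new (T, A, G, G, C, A, A, T, T)
  "CAGCC" → prefix "C" already present; 4 new (A, G, C, C)
  "TACTCCGCGG" → prefix "TAC" already present; 7 new (T, C, C, G, C, G, G)
Total nodes = 3 + 1 + 6 + 10 + 2 + 9 + 4 + 7 = 42

42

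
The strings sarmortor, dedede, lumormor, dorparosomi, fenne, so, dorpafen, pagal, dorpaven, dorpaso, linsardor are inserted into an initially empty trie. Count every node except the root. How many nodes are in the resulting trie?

Count nodes per top-level branch (shared prefixes stored once):
  'd'-branch (dedede, dorpafen, dorparosomi, dorpaso, dorpaven): 24 nodes
  'f'-branch (fenne): 5 nodes
  'l'-branch (linsardor, lumormor): 16 nodes
  'p'-branch (pagal): 5 nodes
  's'-branch (sarmortor, so): 10 nodes
Sum: 60

60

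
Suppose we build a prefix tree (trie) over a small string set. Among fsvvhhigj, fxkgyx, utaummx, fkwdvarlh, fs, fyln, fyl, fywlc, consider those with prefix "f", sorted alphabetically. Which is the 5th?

Words with prefix "f", in lexicographic order: "fkwdvarlh", "fs", "fsvvhhigj", "fxkgyx", "fyl", "fyln", "fywlc"
Position 5: fyl

fyl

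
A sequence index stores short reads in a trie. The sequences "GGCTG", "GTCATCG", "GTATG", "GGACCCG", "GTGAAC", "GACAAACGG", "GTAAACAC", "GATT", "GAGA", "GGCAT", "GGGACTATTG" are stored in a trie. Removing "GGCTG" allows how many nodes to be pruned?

Walk "GGCTG" from the leaf back toward the root, removing each node that no remaining word uses.
The suffix "TG" (2 nodes) is used only by "GGCTG"; the node for "GGC" still has the child "A", so pruning stops there.
Nodes removed: 2

2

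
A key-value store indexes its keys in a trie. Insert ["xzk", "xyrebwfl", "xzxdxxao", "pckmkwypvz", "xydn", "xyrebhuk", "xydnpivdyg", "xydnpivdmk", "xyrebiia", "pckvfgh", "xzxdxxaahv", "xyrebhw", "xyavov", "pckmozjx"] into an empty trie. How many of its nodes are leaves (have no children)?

13

Leaves are exactly the stored words that no other stored word extends.
Those words: "pckmkwypvz", "pckmozjx", "pckvfgh", "xyavov", "xydnpivdmk", "xydnpivdyg", "xyrebhuk", "xyrebhw", "xyrebiia", "xyrebwfl", "xzk", "xzxdxxaahv", "xzxdxxao"
Leaf count: 13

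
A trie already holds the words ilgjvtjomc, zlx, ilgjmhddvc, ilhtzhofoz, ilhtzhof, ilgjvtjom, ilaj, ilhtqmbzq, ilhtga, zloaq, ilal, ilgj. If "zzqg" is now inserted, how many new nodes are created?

3

"z" is already a path in the trie; the remaining "zqg" must be added.
So 4 − 1 = 3 new nodes.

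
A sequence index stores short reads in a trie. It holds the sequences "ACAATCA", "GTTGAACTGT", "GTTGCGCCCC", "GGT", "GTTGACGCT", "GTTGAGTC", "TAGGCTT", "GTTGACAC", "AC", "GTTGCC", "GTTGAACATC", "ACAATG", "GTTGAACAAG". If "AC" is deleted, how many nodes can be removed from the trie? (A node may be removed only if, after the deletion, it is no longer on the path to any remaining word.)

0

After clearing the end-marker at "AC", prune upward until reaching a node still needed by another word.
Every node on "AC" is still needed (e.g. by "ACAATCA"), so nothing is freed.
Nodes removed: 0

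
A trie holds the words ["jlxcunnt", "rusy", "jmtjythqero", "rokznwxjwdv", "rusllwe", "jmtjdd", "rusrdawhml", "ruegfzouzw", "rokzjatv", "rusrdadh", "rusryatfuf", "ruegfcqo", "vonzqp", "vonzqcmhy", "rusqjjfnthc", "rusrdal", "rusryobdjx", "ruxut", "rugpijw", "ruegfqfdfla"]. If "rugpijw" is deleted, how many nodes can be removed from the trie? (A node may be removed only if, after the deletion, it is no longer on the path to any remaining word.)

5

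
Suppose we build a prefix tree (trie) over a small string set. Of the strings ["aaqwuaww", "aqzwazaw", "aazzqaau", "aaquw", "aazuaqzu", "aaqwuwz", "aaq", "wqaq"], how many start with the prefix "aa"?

6

Filter for entries beginning with "aa":
Matches: "aaq", "aaquw", "aaqwuaww", "aaqwuwz", "aazuaqzu", "aazzqaau"
Count: 6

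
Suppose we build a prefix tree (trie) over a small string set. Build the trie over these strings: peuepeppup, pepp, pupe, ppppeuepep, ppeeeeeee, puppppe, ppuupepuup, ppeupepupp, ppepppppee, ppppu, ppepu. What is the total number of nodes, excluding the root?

59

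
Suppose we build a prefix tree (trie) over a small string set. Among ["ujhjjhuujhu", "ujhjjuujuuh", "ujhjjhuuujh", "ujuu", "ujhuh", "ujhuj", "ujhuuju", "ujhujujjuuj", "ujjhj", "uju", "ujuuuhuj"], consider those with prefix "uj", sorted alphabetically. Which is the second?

ujhjjhuuujh

Filter for "uj…" and sort: "ujhjjhuujhu", "ujhjjhuuujh", "ujhjjuujuuh", "ujhuh", "ujhuj", "ujhujujjuuj", "ujhuuju", "ujjhj", "uju", "ujuu", "ujuuuhuj"
The 2nd is ujhjjhuuujh.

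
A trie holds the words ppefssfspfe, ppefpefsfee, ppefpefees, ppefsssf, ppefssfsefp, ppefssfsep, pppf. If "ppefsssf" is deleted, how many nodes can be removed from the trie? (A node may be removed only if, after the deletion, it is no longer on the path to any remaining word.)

After clearing the end-marker at "ppefsssf", prune upward until reaching a node still needed by another word.
The suffix "sf" (2 nodes) is used only by "ppefsssf"; the node for "ppefss" still has the child "f", so pruning stops there.
Nodes removed: 2

2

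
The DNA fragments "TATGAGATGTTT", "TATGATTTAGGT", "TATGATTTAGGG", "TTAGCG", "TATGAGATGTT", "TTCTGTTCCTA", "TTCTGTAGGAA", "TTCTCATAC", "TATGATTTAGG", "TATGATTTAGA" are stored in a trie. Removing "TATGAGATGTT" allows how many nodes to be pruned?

A node on "TATGAGATGTT"'s path can go only if nothing else ends at it or branches off below it.
Every node on "TATGAGATGTT" is still needed (e.g. by "TATGAGATGTTT"), so nothing is freed.
Nodes removed: 0

0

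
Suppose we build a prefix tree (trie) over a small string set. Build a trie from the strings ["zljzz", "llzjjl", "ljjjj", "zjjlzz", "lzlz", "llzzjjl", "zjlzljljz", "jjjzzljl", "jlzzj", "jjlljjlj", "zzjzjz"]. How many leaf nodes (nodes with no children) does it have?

Leaves are exactly the stored words that no other stored word extends.
Those words: "jjjzzljl", "jjlljjlj", "jlzzj", "ljjjj", "llzjjl", "llzzjjl", "lzlz", "zjjlzz", "zjlzljljz", "zljzz", "zzjzjz"
Leaf count: 11

11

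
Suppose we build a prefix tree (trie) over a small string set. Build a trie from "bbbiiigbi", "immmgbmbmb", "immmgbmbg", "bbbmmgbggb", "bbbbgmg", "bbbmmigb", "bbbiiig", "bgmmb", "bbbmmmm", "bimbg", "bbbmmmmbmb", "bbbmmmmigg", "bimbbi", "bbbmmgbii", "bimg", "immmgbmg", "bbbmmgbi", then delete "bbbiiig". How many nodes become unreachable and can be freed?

0

A node on "bbbiiig"'s path can go only if nothing else ends at it or branches off below it.
Every node on "bbbiiig" is still needed (e.g. by "bbbiiigbi"), so nothing is freed.
Nodes removed: 0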